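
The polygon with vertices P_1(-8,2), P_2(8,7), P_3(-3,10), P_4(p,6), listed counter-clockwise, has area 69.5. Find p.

The doubled signed area Σ (x_i y_{i+1} − x_{i+1} y_i) is linear in p.
With p=0 it equals 59; the coefficient of p is -8 (from the two edges through P_4).
So -8·p + 59 = 2·69.5 = 139 ⇒ p = -10.

-10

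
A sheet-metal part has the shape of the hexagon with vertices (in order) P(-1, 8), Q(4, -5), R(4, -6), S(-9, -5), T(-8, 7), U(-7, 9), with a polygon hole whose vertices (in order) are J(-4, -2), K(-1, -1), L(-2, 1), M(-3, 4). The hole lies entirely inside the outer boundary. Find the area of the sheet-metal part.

131

Outer boundary:
Σ = (-27) + (-4) + (-74) + (-103) + (-23) + (-47) = -278
Area = |Σ|/2 = 139.
Hole:
Apply the shoelace formula: 2A = Σ (x_i·y_{i+1} − x_{i+1}·y_i), indices taken mod 4.
J→K: (-4)(-1) − (-1)(-2) = 2
K→L: (-1)(1) − (-2)(-1) = -3
L→M: (-2)(4) − (-3)(1) = -5
M→J: (-3)(-2) − (-4)(4) = 22
Σ = 16
Area = |Σ|/2 = 8.
Net area = 139 − 8 = 131.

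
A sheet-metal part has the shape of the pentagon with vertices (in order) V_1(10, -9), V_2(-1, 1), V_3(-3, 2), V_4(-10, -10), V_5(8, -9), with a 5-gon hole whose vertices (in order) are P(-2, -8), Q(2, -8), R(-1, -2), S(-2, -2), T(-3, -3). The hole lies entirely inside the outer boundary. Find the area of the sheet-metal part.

Outer boundary:
Apply the shoelace (surveyor's) formula: 2A = Σ (x_i·y_{i+1} − x_{i+1}·y_i), indices taken mod 5.
Cross-terms: 1, 1, 50, 170, 18  ⇒  Σ = 240
Area = |Σ|/2 = 120.
Hole:
Σ = (32) + (-12) + (-2) + (0) + (18) = 36
Area = |Σ|/2 = 18.
Net area = 120 − 18 = 102.

102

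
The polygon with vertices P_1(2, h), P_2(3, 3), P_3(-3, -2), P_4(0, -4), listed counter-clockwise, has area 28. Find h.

-9

The doubled signed area Σ (x_i y_{i+1} − x_{i+1} y_i) is linear in h.
With h=0 it equals 29; the coefficient of h is -3 (from the two edges through P_1).
So -3·h + 29 = 2·28 = 56 ⇒ h = -9.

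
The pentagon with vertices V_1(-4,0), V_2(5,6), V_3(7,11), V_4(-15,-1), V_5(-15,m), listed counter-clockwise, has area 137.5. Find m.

Write out the shoelace sum; only the two edges meeting at V_5 involve m:
2·Area = [((-15)·m − (-15)·(-1)) + ((-15)·0 − (-4)·m)] + 147
       = -11·m + 132 = 275
⇒ m = -13.

-13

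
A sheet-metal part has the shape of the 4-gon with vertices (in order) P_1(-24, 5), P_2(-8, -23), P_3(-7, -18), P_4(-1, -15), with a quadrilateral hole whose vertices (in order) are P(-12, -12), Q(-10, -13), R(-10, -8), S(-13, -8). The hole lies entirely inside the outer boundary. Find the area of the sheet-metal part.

137.5

Outer boundary:
Apply the shoelace (surveyor's) formula: 2A = Σ (x_i·y_{i+1} − x_{i+1}·y_i), indices taken mod 4.
Σ = (592) + (-17) + (87) + (-365) = 297
Area = |Σ|/2 = 148.5.
Hole:
Apply the shoelace (surveyor's) formula: 2A = Σ (x_i·y_{i+1} − x_{i+1}·y_i), indices taken mod 4.
Σ = (36) + (-50) + (-24) + (60) = 22
Area = |Σ|/2 = 11.
Net area = 148.5 − 11 = 137.5.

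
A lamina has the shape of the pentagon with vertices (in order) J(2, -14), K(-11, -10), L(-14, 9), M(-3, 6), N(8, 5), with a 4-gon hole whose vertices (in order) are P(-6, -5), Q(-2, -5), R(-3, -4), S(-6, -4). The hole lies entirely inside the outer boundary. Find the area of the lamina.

Outer boundary:
Apply the surveyor's formula: 2A = Σ (x_i·y_{i+1} − x_{i+1}·y_i), indices taken mod 5.
J→K: (2)(-10) − (-11)(-14) = -174
K→L: (-11)(9) − (-14)(-10) = -239
L→M: (-14)(6) − (-3)(9) = -57
M→N: (-3)(5) − (8)(6) = -63
N→J: (8)(-14) − (2)(5) = -122
Σ = -655
Area = |Σ|/2 = 327.5.
Hole:
Apply the surveyor's formula: 2A = Σ (x_i·y_{i+1} − x_{i+1}·y_i), indices taken mod 4.
Σ = (20) + (-7) + (-12) + (6) = 7
Area = |Σ|/2 = 3.5.
Net area = 327.5 − 3.5 = 324.

324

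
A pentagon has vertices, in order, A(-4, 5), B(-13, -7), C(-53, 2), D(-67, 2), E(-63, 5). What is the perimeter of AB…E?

|AB| = √((-9)² + (-12)²) = √225 = 15
|BC| = √((-40)² + (9)²) = √1681 = 41
|CD| = √((-14)² + (0)²) = √196 = 14
|DE| = √((4)² + (3)²) = √25 = 5
|EA| = √((59)² + (0)²) = √3481 = 59
Perimeter = 15 + 41 + 14 + 5 + 59 = 134.

134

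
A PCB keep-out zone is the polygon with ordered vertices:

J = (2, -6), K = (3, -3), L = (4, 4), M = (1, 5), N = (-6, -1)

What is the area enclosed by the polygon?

59.5

Cross-terms: 12, 24, 16, 29, 38  ⇒  Σ = 119
Area = |Σ|/2 = 59.5.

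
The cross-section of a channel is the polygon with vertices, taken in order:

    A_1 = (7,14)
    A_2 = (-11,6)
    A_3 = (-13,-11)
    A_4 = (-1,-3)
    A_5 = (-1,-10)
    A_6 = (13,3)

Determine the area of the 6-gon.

Cross-terms: 196, 199, 28, 7, 127, 161  ⇒  Σ = 718
Area = |Σ|/2 = 359.

359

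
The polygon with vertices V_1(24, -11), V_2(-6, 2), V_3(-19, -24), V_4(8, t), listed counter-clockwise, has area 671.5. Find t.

-25

The doubled signed area Σ (x_i y_{i+1} − x_{i+1} y_i) is linear in t.
With t=0 it equals 268; the coefficient of t is -43 (from the two edges through V_4).
So -43·t + 268 = 2·671.5 = 1343 ⇒ t = -25.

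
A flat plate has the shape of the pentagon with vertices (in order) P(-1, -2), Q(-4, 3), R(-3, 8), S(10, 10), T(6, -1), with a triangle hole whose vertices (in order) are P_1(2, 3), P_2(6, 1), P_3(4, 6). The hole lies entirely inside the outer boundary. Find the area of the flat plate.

Outer boundary:
Apply the shoelace (surveyor's) formula: 2A = Σ (x_i·y_{i+1} − x_{i+1}·y_i), indices taken mod 5.
P→Q: (-1)(3) − (-4)(-2) = -11
Q→R: (-4)(8) − (-3)(3) = -23
R→S: (-3)(10) − (10)(8) = -110
S→T: (10)(-1) − (6)(10) = -70
T→P: (6)(-2) − (-1)(-1) = -13
Σ = -227
Area = |Σ|/2 = 113.5.
Hole:
Apply the shoelace formula: 2A = Σ (x_i·y_{i+1} − x_{i+1}·y_i), indices taken mod 3.
P_1→P_2: (2)(1) − (6)(3) = -16
P_2→P_3: (6)(6) − (4)(1) = 32
P_3→P_1: (4)(3) − (2)(6) = 0
Σ = 16
Area = |Σ|/2 = 8.
Net area = 113.5 − 8 = 105.5.

105.5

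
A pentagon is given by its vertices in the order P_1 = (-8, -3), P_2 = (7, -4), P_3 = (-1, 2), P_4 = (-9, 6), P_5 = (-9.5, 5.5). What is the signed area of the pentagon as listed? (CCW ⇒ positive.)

77.5

Σ = (53) + (10) + (12) + (7.5) + (72.5) = 155
Signed area = Σ/2 = 77.5 (positive ⇒ counter-clockwise traversal).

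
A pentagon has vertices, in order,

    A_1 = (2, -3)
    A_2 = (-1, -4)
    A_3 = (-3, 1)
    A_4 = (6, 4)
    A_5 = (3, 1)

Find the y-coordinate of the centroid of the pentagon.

-6/59

Apply the shoelace formula. First the cross-terms c_i = x_i·y_{i+1} − x_{i+1}·y_i:
  -11, -13, -18, -6, -11  ⇒  2A = -59, A = -29.5.
Then Σ (y_i + y_{i+1})·c_i = 18, so ȳ = 18 / (6·(-29.5)) = -6/59.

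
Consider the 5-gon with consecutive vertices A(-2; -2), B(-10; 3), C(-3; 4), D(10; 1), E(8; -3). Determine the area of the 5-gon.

80

Apply Gauss's area formula: 2A = Σ (x_i·y_{i+1} − x_{i+1}·y_i), indices taken mod 5.
Σ = (-26) + (-31) + (-43) + (-38) + (-22) = -160
Area = |Σ|/2 = 80.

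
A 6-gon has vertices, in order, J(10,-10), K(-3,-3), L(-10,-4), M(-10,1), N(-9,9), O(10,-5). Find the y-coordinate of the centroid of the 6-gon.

Apply the surveyor's formula. First the cross-terms c_i = x_i·y_{i+1} − x_{i+1}·y_i:
  -60, -18, -50, -81, -45, -50  ⇒  2A = -304, A = -152.
Then Σ (y_i + y_{i+1})·c_i = 816, so ȳ = 816 / (6·(-152)) = -17/19.

-17/19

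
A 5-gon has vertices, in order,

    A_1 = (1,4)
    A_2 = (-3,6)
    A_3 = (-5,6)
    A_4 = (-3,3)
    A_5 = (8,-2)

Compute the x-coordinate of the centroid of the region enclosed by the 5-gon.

Apply the surveyor's formula. First the cross-terms c_i = x_i·y_{i+1} − x_{i+1}·y_i:
  18, 12, 3, -18, 34  ⇒  2A = 49, A = 24.5.
Then Σ (x_i + x_{i+1})·c_i = 60, so x̄ = 60 / (6·24.5) = 20/49.

20/49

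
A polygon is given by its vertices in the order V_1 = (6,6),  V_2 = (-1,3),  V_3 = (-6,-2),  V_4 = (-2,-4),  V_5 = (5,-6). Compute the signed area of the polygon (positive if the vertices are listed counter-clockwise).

81

Σ = (24) + (20) + (20) + (32) + (66) = 162
Signed area = Σ/2 = 81 (positive ⇒ counter-clockwise traversal).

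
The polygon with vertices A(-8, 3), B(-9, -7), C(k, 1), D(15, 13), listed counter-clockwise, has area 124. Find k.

2

The doubled signed area Σ (x_i y_{i+1} − x_{i+1} y_i) is linear in k.
With k=0 it equals 208; the coefficient of k is 20 (from the two edges through C).
So 20·k + 208 = 2·124 = 248 ⇒ k = 2.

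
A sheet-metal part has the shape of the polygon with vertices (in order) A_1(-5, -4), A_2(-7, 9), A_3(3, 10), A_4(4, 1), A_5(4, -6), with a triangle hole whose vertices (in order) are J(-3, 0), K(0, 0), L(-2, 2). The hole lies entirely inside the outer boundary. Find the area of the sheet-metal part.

137.5

Outer boundary:
Apply the shoelace (surveyor's) formula: 2A = Σ (x_i·y_{i+1} − x_{i+1}·y_i), indices taken mod 5.
Σ = (-73) + (-97) + (-37) + (-28) + (-46) = -281
Area = |Σ|/2 = 140.5.
Hole:
Apply the surveyor's formula: 2A = Σ (x_i·y_{i+1} − x_{i+1}·y_i), indices taken mod 3.
Cross-terms: 0, 0, 6  ⇒  Σ = 6
Area = |Σ|/2 = 3.
Net area = 140.5 − 3 = 137.5.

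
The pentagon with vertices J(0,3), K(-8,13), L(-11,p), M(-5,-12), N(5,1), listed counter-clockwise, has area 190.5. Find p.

-4

Write out the shoelace sum; only the two edges meeting at L involve p:
2·Area = [((-8)·p − (-11)·13) + ((-11)·(-12) − (-5)·p)] + 94
       = -3·p + 369 = 381
⇒ p = -4.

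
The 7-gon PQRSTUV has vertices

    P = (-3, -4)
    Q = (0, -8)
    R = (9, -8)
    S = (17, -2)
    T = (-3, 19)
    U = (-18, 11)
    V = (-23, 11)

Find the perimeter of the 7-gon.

|PQ| = √((3)² + (-4)²) = √25 = 5
|QR| = √((9)² + (0)²) = √81 = 9
|RS| = √((8)² + (6)²) = √100 = 10
|ST| = √((-20)² + (21)²) = √841 = 29
|TU| = √((-15)² + (-8)²) = √289 = 17
|UV| = √((-5)² + (0)²) = √25 = 5
|VP| = √((20)² + (-15)²) = √625 = 25
Perimeter = 5 + 9 + 10 + 29 + 17 + 5 + 25 = 100.

100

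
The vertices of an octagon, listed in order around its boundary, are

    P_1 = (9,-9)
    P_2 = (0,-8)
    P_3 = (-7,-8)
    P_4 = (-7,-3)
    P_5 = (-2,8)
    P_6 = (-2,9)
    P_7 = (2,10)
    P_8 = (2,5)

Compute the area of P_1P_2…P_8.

Apply Gauss's area formula: 2A = Σ (x_i·y_{i+1} − x_{i+1}·y_i), indices taken mod 8.
P_1→P_2: (9)(-8) − (0)(-9) = -72
P_2→P_3: (0)(-8) − (-7)(-8) = -56
P_3→P_4: (-7)(-3) − (-7)(-8) = -35
P_4→P_5: (-7)(8) − (-2)(-3) = -62
P_5→P_6: (-2)(9) − (-2)(8) = -2
P_6→P_7: (-2)(10) − (2)(9) = -38
P_7→P_8: (2)(5) − (2)(10) = -10
P_8→P_1: (2)(-9) − (9)(5) = -63
Σ = -338
Area = |Σ|/2 = 169.

169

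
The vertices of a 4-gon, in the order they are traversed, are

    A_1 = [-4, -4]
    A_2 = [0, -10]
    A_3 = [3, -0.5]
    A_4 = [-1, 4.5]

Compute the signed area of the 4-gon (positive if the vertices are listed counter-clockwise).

Apply Gauss's area formula: 2A = Σ (x_i·y_{i+1} − x_{i+1}·y_i), indices taken mod 4.
Σ = (40) + (30) + (13) + (22) = 105
Signed area = Σ/2 = 52.5 (positive ⇒ counter-clockwise traversal).

52.5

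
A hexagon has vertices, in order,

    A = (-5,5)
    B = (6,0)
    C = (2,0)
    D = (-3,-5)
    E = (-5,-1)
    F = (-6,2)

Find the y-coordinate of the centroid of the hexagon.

62/147

Apply the shoelace (surveyor's) formula. First the cross-terms c_i = x_i·y_{i+1} − x_{i+1}·y_i:
  -30, 0, -10, -22, -16, -20  ⇒  2A = -98, A = -49.
Then Σ (y_i + y_{i+1})·c_i = -124, so ȳ = -124 / (6·(-49)) = 62/147.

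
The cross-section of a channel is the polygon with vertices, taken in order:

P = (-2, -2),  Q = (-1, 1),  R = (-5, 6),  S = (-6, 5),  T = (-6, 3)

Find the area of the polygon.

Σ = (-4) + (-1) + (11) + (12) + (18) = 36
Area = |Σ|/2 = 18.

18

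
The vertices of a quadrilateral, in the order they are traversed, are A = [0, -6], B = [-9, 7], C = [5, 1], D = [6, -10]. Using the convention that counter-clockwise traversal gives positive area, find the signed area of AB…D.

-95

Apply Gauss's area formula: 2A = Σ (x_i·y_{i+1} − x_{i+1}·y_i), indices taken mod 4.
Σ = (-54) + (-44) + (-56) + (-36) = -190
Signed area = Σ/2 = -95 (negative ⇒ clockwise traversal).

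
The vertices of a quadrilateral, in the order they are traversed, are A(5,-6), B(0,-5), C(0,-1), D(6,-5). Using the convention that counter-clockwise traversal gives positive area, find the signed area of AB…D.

-15

Apply the shoelace formula: 2A = Σ (x_i·y_{i+1} − x_{i+1}·y_i), indices taken mod 4.
Cross-terms: -25, 0, 6, -11  ⇒  Σ = -30
Signed area = Σ/2 = -15 (negative ⇒ clockwise traversal).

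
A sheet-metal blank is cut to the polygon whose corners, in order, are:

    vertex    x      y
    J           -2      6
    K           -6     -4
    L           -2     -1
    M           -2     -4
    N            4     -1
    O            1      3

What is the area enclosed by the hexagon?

45.5

Apply Gauss's area formula: 2A = Σ (x_i·y_{i+1} − x_{i+1}·y_i), indices taken mod 6.
Σ = (44) + (-2) + (6) + (18) + (13) + (12) = 91
Area = |Σ|/2 = 45.5.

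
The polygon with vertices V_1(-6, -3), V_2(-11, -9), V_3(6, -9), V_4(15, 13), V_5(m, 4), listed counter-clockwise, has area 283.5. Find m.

Write out the shoelace sum; only the two edges meeting at V_5 involve m:
2·Area = [(15·4 − m·13) + (m·(-3) − (-6)·4)] + 387
       = -16·m + 471 = 567
⇒ m = -6.

-6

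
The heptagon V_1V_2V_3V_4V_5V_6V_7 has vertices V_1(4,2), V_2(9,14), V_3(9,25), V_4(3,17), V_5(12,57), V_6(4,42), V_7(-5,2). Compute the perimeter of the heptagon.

|V_1V_2| = √((5)² + (12)²) = √169 = 13
|V_2V_3| = √((0)² + (11)²) = √121 = 11
|V_3V_4| = √((-6)² + (-8)²) = √100 = 10
|V_4V_5| = √((9)² + (40)²) = √1681 = 41
|V_5V_6| = √((-8)² + (-15)²) = √289 = 17
|V_6V_7| = √((-9)² + (-40)²) = √1681 = 41
|V_7V_1| = √((9)² + (0)²) = √81 = 9
Perimeter = 13 + 11 + 10 + 41 + 17 + 41 + 9 = 142.

142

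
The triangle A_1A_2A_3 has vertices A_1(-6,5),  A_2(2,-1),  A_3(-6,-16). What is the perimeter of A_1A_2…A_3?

48

|A_1A_2| = √((8)² + (-6)²) = √100 = 10
|A_2A_3| = √((-8)² + (-15)²) = √289 = 17
|A_3A_1| = √((0)² + (21)²) = √441 = 21
Perimeter = 10 + 17 + 21 = 48.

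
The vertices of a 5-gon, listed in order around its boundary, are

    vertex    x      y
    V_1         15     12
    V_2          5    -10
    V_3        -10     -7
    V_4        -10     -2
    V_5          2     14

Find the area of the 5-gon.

Σ = (-210) + (-135) + (-50) + (-136) + (-186) = -717
Area = |Σ|/2 = 358.5.

358.5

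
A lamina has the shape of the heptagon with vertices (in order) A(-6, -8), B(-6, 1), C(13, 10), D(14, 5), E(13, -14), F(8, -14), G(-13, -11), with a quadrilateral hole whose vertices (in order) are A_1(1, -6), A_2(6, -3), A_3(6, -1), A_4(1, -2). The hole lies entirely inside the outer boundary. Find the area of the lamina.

Outer boundary:
Apply the surveyor's formula: 2A = Σ (x_i·y_{i+1} − x_{i+1}·y_i), indices taken mod 7.
A→B: (-6)(1) − (-6)(-8) = -54
B→C: (-6)(10) − (13)(1) = -73
C→D: (13)(5) − (14)(10) = -75
D→E: (14)(-14) − (13)(5) = -261
E→F: (13)(-14) − (8)(-14) = -70
F→G: (8)(-11) − (-13)(-14) = -270
G→A: (-13)(-8) − (-6)(-11) = 38
Σ = -765
Area = |Σ|/2 = 382.5.
Hole:
Σ = (33) + (12) + (-11) + (-4) = 30
Area = |Σ|/2 = 15.
Net area = 382.5 − 15 = 367.5.

367.5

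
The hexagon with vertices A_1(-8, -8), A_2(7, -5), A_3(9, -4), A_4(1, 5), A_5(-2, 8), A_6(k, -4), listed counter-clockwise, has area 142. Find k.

-8

The doubled signed area Σ (x_i y_{i+1} − x_{i+1} y_i) is linear in k.
With k=0 it equals 156; the coefficient of k is -16 (from the two edges through A_6).
So -16·k + 156 = 2·142 = 284 ⇒ k = -8.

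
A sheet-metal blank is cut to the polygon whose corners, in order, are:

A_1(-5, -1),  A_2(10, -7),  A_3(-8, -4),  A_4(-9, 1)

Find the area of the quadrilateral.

Σ = (45) + (-96) + (-44) + (14) = -81
Area = |Σ|/2 = 40.5.

40.5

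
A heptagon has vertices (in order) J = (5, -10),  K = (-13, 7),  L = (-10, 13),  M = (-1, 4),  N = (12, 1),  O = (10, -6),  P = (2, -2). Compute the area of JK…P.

Apply Gauss's area formula: 2A = Σ (x_i·y_{i+1} − x_{i+1}·y_i), indices taken mod 7.
Σ = (-95) + (-99) + (-27) + (-49) + (-82) + (-8) + (-10) = -370
Area = |Σ|/2 = 185.

185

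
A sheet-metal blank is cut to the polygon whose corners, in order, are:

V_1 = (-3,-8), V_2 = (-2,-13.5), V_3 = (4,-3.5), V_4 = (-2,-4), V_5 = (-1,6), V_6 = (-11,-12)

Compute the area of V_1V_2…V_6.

Σ = (24.5) + (61) + (-23) + (-16) + (78) + (52) = 176.5
Area = |Σ|/2 = 88.25.

88.25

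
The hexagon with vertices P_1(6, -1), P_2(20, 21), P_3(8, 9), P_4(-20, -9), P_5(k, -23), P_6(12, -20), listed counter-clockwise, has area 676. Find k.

-22

Write out the shoelace sum; only the two edges meeting at P_5 involve k:
2·Area = [((-20)·(-23) − k·(-9)) + (k·(-20) − 12·(-23))] + 374
       = -11·k + 1110 = 1352
⇒ k = -22.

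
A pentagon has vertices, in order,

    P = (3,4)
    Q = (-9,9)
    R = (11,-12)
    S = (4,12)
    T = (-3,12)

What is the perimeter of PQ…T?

|PQ| = √((-12)² + (5)²) = √169 = 13
|QR| = √((20)² + (-21)²) = √841 = 29
|RS| = √((-7)² + (24)²) = √625 = 25
|ST| = √((-7)² + (0)²) = √49 = 7
|TP| = √((6)² + (-8)²) = √100 = 10
Perimeter = 13 + 29 + 25 + 7 + 10 = 84.

84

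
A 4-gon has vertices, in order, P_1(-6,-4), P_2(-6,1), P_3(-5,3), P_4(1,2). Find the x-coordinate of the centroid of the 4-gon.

-515/144

Apply the shoelace (surveyor's) formula. First the cross-terms c_i = x_i·y_{i+1} − x_{i+1}·y_i:
  -30, -13, -13, 8  ⇒  2A = -48, A = -24.
Then Σ (x_i + x_{i+1})·c_i = 515, so x̄ = 515 / (6·(-24)) = -515/144.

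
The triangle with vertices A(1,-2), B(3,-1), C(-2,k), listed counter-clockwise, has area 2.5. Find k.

Write out the shoelace sum; only the two edges meeting at C involve k:
2·Area = [(3·k − (-2)·(-1)) + ((-2)·(-2) − 1·k)] + 5
       = 2·k + 7 = 5
⇒ k = -1.

-1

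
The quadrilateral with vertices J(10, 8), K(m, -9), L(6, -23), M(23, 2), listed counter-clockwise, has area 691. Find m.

-23

Write out the shoelace sum; only the two edges meeting at K involve m:
2·Area = [(10·(-9) − m·8) + (m·(-23) − 6·(-9))] + 705
       = -31·m + 669 = 1382
⇒ m = -23.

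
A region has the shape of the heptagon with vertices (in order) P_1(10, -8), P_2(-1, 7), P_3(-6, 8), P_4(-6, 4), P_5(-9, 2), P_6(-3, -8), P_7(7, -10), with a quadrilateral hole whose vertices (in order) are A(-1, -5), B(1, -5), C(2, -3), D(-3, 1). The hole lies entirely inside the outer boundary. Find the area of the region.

163

Outer boundary:
Apply the shoelace formula: 2A = Σ (x_i·y_{i+1} − x_{i+1}·y_i), indices taken mod 7.
Σ = (62) + (34) + (24) + (24) + (78) + (86) + (44) = 352
Area = |Σ|/2 = 176.
Hole:
Apply Gauss's area formula: 2A = Σ (x_i·y_{i+1} − x_{i+1}·y_i), indices taken mod 4.
Cross-terms: 10, 7, -7, 16  ⇒  Σ = 26
Area = |Σ|/2 = 13.
Net area = 176 − 13 = 163.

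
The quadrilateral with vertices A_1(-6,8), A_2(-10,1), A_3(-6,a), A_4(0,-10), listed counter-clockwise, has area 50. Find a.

The doubled signed area Σ (x_i y_{i+1} − x_{i+1} y_i) is linear in a.
With a=0 it equals 80; the coefficient of a is -10 (from the two edges through A_3).
So -10·a + 80 = 2·50 = 100 ⇒ a = -2.

-2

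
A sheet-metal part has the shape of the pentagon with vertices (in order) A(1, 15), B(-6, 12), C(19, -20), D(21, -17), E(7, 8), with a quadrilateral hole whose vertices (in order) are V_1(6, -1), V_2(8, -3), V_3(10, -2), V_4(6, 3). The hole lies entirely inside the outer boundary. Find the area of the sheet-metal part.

Outer boundary:
Σ = (102) + (-108) + (97) + (287) + (97) = 475
Area = |Σ|/2 = 237.5.
Hole:
Apply the shoelace (surveyor's) formula: 2A = Σ (x_i·y_{i+1} − x_{i+1}·y_i), indices taken mod 4.
Σ = (-10) + (14) + (42) + (-24) = 22
Area = |Σ|/2 = 11.
Net area = 237.5 − 11 = 226.5.

226.5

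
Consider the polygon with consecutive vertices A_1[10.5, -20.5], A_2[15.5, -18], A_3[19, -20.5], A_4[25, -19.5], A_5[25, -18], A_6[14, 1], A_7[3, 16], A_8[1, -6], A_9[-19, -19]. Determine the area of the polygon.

Apply the shoelace formula: 2A = Σ (x_i·y_{i+1} − x_{i+1}·y_i), indices taken mod 9.
A_1→A_2: (10.5)(-18) − (15.5)(-20.5) = 128.75
A_2→A_3: (15.5)(-20.5) − (19)(-18) = 24.25
A_3→A_4: (19)(-19.5) − (25)(-20.5) = 142
A_4→A_5: (25)(-18) − (25)(-19.5) = 37.5
A_5→A_6: (25)(1) − (14)(-18) = 277
A_6→A_7: (14)(16) − (3)(1) = 221
A_7→A_8: (3)(-6) − (1)(16) = -34
A_8→A_9: (1)(-19) − (-19)(-6) = -133
A_9→A_1: (-19)(-20.5) − (10.5)(-19) = 589
Σ = 1252.5
Area = |Σ|/2 = 626.25.

626.25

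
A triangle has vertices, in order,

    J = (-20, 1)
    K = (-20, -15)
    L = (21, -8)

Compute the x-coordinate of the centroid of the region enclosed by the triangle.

-19/3

Apply the surveyor's formula. First the cross-terms c_i = x_i·y_{i+1} − x_{i+1}·y_i:
  320, 475, -139  ⇒  2A = 656, A = 328.
Then Σ (x_i + x_{i+1})·c_i = -12464, so x̄ = -12464 / (6·328) = -19/3.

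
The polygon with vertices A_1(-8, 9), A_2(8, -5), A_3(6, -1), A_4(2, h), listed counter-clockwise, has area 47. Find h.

6

Write out the shoelace sum; only the two edges meeting at A_4 involve h:
2·Area = [(6·h − 2·(-1)) + (2·9 − (-8)·h)] + -10
       = 14·h + 10 = 94
⇒ h = 6.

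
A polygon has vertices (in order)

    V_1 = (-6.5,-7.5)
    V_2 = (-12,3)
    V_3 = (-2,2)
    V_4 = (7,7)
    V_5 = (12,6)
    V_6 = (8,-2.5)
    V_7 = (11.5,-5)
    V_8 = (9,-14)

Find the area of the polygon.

280.625

Cross-terms: -109.5, -18, -28, -42, -78, -11.25, -116, -158.5  ⇒  Σ = -561.25
Area = |Σ|/2 = 280.625.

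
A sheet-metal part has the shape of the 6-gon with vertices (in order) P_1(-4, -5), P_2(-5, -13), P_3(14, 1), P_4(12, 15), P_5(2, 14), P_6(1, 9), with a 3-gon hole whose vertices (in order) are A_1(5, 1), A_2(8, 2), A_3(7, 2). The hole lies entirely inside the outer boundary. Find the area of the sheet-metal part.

Outer boundary:
Apply Gauss's area formula: 2A = Σ (x_i·y_{i+1} − x_{i+1}·y_i), indices taken mod 6.
Σ = (27) + (177) + (198) + (138) + (4) + (31) = 575
Area = |Σ|/2 = 287.5.
Hole:
Σ = (2) + (2) + (-3) = 1
Area = |Σ|/2 = 0.5.
Net area = 287.5 − 0.5 = 287.

287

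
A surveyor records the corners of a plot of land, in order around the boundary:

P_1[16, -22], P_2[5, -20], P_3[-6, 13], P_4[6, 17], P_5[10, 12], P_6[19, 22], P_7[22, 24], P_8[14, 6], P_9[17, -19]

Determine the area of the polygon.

610.5

Apply the surveyor's formula: 2A = Σ (x_i·y_{i+1} − x_{i+1}·y_i), indices taken mod 9.
P_1→P_2: (16)(-20) − (5)(-22) = -210
P_2→P_3: (5)(13) − (-6)(-20) = -55
P_3→P_4: (-6)(17) − (6)(13) = -180
P_4→P_5: (6)(12) − (10)(17) = -98
P_5→P_6: (10)(22) − (19)(12) = -8
P_6→P_7: (19)(24) − (22)(22) = -28
P_7→P_8: (22)(6) − (14)(24) = -204
P_8→P_9: (14)(-19) − (17)(6) = -368
P_9→P_1: (17)(-22) − (16)(-19) = -70
Σ = -1221
Area = |Σ|/2 = 610.5.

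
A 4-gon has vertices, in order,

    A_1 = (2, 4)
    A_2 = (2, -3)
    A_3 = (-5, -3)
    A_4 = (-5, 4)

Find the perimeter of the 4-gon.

|A_1A_2| = √((0)² + (-7)²) = √49 = 7
|A_2A_3| = √((-7)² + (0)²) = √49 = 7
|A_3A_4| = √((0)² + (7)²) = √49 = 7
|A_4A_1| = √((7)² + (0)²) = √49 = 7
Perimeter = 7 + 7 + 7 + 7 = 28.

28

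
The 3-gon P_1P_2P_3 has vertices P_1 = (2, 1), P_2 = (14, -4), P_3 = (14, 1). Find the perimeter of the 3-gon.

30

|P_1P_2| = √((12)² + (-5)²) = √169 = 13
|P_2P_3| = √((0)² + (5)²) = √25 = 5
|P_3P_1| = √((-12)² + (0)²) = √144 = 12
Perimeter = 13 + 5 + 12 = 30.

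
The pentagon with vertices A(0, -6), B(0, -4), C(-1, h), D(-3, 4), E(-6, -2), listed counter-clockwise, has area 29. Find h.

0

The doubled signed area Σ (x_i y_{i+1} − x_{i+1} y_i) is linear in h.
With h=0 it equals 58; the coefficient of h is 3 (from the two edges through C).
So 3·h + 58 = 2·29 = 58 ⇒ h = 0.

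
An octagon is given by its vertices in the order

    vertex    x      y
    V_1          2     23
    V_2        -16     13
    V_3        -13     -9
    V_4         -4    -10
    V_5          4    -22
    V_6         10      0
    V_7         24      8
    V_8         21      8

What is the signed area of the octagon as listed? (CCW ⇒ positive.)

860

Σ = (394) + (313) + (94) + (128) + (220) + (80) + (24) + (467) = 1720
Signed area = Σ/2 = 860 (positive ⇒ counter-clockwise traversal).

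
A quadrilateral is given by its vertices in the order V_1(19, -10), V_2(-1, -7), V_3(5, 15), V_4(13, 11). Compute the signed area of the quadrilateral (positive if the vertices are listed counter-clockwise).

-301

Apply Gauss's area formula: 2A = Σ (x_i·y_{i+1} − x_{i+1}·y_i), indices taken mod 4.
Σ = (-143) + (20) + (-140) + (-339) = -602
Signed area = Σ/2 = -301 (negative ⇒ clockwise traversal).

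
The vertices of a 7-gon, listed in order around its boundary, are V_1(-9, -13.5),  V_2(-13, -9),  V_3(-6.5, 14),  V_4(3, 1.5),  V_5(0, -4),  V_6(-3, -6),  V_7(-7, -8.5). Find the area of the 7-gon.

204.625

V_1→V_2: (-9)(-9) − (-13)(-13.5) = -94.5
V_2→V_3: (-13)(14) − (-6.5)(-9) = -240.5
V_3→V_4: (-6.5)(1.5) − (3)(14) = -51.75
V_4→V_5: (3)(-4) − (0)(1.5) = -12
V_5→V_6: (0)(-6) − (-3)(-4) = -12
V_6→V_7: (-3)(-8.5) − (-7)(-6) = -16.5
V_7→V_1: (-7)(-13.5) − (-9)(-8.5) = 18
Σ = -409.25
Area = |Σ|/2 = 204.625.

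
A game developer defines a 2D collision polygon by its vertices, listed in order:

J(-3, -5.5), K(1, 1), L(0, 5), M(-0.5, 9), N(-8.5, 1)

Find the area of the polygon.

67.875

J→K: (-3)(1) − (1)(-5.5) = 2.5
K→L: (1)(5) − (0)(1) = 5
L→M: (0)(9) − (-0.5)(5) = 2.5
M→N: (-0.5)(1) − (-8.5)(9) = 76
N→J: (-8.5)(-5.5) − (-3)(1) = 49.75
Σ = 135.75
Area = |Σ|/2 = 67.875.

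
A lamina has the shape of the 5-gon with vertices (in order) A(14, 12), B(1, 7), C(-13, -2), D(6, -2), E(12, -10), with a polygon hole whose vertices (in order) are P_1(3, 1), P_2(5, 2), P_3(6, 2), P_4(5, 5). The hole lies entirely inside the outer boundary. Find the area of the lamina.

Outer boundary:
Apply the shoelace (surveyor's) formula: 2A = Σ (x_i·y_{i+1} − x_{i+1}·y_i), indices taken mod 5.
Σ = (86) + (89) + (38) + (-36) + (284) = 461
Area = |Σ|/2 = 230.5.
Hole:
Apply the shoelace formula: 2A = Σ (x_i·y_{i+1} − x_{i+1}·y_i), indices taken mod 4.
Σ = (1) + (-2) + (20) + (-10) = 9
Area = |Σ|/2 = 4.5.
Net area = 230.5 − 4.5 = 226.

226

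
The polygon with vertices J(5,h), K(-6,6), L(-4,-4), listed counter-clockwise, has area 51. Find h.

2

The doubled signed area Σ (x_i y_{i+1} − x_{i+1} y_i) is linear in h.
With h=0 it equals 98; the coefficient of h is 2 (from the two edges through J).
So 2·h + 98 = 2·51 = 102 ⇒ h = 2.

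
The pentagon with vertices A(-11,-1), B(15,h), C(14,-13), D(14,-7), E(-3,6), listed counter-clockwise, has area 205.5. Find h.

-15

The doubled signed area Σ (x_i y_{i+1} − x_{i+1} y_i) is linear in h.
With h=0 it equals 36; the coefficient of h is -25 (from the two edges through B).
So -25·h + 36 = 2·205.5 = 411 ⇒ h = -15.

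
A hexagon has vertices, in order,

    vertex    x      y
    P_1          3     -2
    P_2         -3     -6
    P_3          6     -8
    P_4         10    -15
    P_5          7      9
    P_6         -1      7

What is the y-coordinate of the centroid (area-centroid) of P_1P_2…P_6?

-151/156

Apply Gauss's area formula. First the cross-terms c_i = x_i·y_{i+1} − x_{i+1}·y_i:
  -24, 60, -10, 195, 58, -19  ⇒  2A = 260, A = 130.
Then Σ (y_i + y_{i+1})·c_i = -755, so ȳ = -755 / (6·130) = -151/156.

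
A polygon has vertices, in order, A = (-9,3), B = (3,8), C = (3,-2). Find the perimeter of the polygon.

|AB| = √((12)² + (5)²) = √169 = 13
|BC| = √((0)² + (-10)²) = √100 = 10
|CA| = √((-12)² + (5)²) = √169 = 13
Perimeter = 13 + 10 + 13 = 36.

36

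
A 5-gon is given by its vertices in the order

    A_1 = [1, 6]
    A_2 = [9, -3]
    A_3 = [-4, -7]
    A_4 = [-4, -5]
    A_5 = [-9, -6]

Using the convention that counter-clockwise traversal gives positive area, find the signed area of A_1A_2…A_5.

Σ = (-57) + (-75) + (-8) + (-21) + (-48) = -209
Signed area = Σ/2 = -104.5 (negative ⇒ clockwise traversal).

-104.5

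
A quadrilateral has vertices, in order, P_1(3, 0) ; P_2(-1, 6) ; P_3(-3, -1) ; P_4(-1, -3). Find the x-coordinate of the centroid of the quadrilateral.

Apply the shoelace (surveyor's) formula. First the cross-terms c_i = x_i·y_{i+1} − x_{i+1}·y_i:
  18, 19, 8, 9  ⇒  2A = 54, A = 27.
Then Σ (x_i + x_{i+1})·c_i = -54, so x̄ = -54 / (6·27) = -1/3.

-1/3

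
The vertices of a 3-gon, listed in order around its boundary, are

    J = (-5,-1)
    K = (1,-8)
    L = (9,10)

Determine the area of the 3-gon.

Apply Gauss's area formula: 2A = Σ (x_i·y_{i+1} − x_{i+1}·y_i), indices taken mod 3.
Σ = (41) + (82) + (41) = 164
Area = |Σ|/2 = 82.

82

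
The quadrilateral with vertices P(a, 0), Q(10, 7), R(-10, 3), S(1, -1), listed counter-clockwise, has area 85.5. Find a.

The doubled signed area Σ (x_i y_{i+1} − x_{i+1} y_i) is linear in a.
With a=0 it equals 107; the coefficient of a is 8 (from the two edges through P).
So 8·a + 107 = 2·85.5 = 171 ⇒ a = 8.

8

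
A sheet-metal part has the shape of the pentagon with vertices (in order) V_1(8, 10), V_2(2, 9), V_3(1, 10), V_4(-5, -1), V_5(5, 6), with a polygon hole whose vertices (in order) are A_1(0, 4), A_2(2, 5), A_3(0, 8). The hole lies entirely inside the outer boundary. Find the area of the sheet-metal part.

40.5

Outer boundary:
Apply the shoelace (surveyor's) formula: 2A = Σ (x_i·y_{i+1} − x_{i+1}·y_i), indices taken mod 5.
Σ = (52) + (11) + (49) + (-25) + (2) = 89
Area = |Σ|/2 = 44.5.
Hole:
Apply the shoelace formula: 2A = Σ (x_i·y_{i+1} − x_{i+1}·y_i), indices taken mod 3.
A_1→A_2: (0)(5) − (2)(4) = -8
A_2→A_3: (2)(8) − (0)(5) = 16
A_3→A_1: (0)(4) − (0)(8) = 0
Σ = 8
Area = |Σ|/2 = 4.
Net area = 44.5 − 4 = 40.5.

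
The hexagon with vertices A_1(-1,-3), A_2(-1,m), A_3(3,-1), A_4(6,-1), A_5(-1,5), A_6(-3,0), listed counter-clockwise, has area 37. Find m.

-5

The doubled signed area Σ (x_i y_{i+1} − x_{i+1} y_i) is linear in m.
With m=0 it equals 54; the coefficient of m is -4 (from the two edges through A_2).
So -4·m + 54 = 2·37 = 74 ⇒ m = -5.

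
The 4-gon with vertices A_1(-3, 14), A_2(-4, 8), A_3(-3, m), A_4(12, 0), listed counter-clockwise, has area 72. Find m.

Write out the shoelace sum; only the two edges meeting at A_3 involve m:
2·Area = [((-4)·m − (-3)·8) + ((-3)·0 − 12·m)] + 200
       = -16·m + 224 = 144
⇒ m = 5.

5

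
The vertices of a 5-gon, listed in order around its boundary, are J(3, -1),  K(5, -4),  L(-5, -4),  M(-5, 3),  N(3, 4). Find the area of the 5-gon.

63

J→K: (3)(-4) − (5)(-1) = -7
K→L: (5)(-4) − (-5)(-4) = -40
L→M: (-5)(3) − (-5)(-4) = -35
M→N: (-5)(4) − (3)(3) = -29
N→J: (3)(-1) − (3)(4) = -15
Σ = -126
Area = |Σ|/2 = 63.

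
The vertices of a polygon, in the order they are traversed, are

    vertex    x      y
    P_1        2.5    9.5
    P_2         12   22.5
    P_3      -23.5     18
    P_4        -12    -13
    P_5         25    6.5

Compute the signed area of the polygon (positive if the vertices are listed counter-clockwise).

Apply the shoelace formula: 2A = Σ (x_i·y_{i+1} − x_{i+1}·y_i), indices taken mod 5.
Cross-terms: -57.75, 744.75, 521.5, 247, 221.25  ⇒  Σ = 1676.75
Signed area = Σ/2 = 838.375 (positive ⇒ counter-clockwise traversal).

838.375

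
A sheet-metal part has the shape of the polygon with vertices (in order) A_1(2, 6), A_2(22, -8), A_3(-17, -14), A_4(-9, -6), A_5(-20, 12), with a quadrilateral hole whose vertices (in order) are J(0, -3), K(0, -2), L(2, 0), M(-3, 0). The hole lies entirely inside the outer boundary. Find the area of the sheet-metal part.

487.5

Outer boundary:
Cross-terms: -148, -444, -24, -228, -144  ⇒  Σ = -988
Area = |Σ|/2 = 494.
Hole:
J→K: (0)(-2) − (0)(-3) = 0
K→L: (0)(0) − (2)(-2) = 4
L→M: (2)(0) − (-3)(0) = 0
M→J: (-3)(-3) − (0)(0) = 9
Σ = 13
Area = |Σ|/2 = 6.5.
Net area = 494 − 6.5 = 487.5.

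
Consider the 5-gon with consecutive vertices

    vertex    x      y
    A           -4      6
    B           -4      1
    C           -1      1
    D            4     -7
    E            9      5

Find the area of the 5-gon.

Σ = (20) + (-3) + (3) + (83) + (74) = 177
Area = |Σ|/2 = 88.5.

88.5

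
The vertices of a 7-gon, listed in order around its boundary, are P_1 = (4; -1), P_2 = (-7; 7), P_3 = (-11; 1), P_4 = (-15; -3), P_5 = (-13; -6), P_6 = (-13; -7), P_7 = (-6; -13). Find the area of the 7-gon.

Cross-terms: 21, 70, 48, 51, 13, 127, 58  ⇒  Σ = 388
Area = |Σ|/2 = 194.

194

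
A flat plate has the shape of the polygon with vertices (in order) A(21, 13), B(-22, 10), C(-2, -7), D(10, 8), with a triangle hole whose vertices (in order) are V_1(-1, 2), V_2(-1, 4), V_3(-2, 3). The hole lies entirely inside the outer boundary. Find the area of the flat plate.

342

Outer boundary:
Σ = (496) + (174) + (54) + (-38) = 686
Area = |Σ|/2 = 343.
Hole:
Apply the shoelace formula: 2A = Σ (x_i·y_{i+1} − x_{i+1}·y_i), indices taken mod 3.
V_1→V_2: (-1)(4) − (-1)(2) = -2
V_2→V_3: (-1)(3) − (-2)(4) = 5
V_3→V_1: (-2)(2) − (-1)(3) = -1
Σ = 2
Area = |Σ|/2 = 1.
Net area = 343 − 1 = 342.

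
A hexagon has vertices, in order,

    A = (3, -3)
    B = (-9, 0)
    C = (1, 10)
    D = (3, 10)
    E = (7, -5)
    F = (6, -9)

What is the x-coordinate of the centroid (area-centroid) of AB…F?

Apply the shoelace formula. First the cross-terms c_i = x_i·y_{i+1} − x_{i+1}·y_i:
  -27, -90, -20, -85, -33, 9  ⇒  2A = -246, A = -123.
Then Σ (x_i + x_{i+1})·c_i = -396, so x̄ = -396 / (6·(-123)) = 22/41.

22/41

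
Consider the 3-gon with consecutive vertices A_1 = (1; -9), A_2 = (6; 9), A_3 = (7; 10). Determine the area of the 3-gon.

6.5

Apply the surveyor's formula: 2A = Σ (x_i·y_{i+1} − x_{i+1}·y_i), indices taken mod 3.
Σ = (63) + (-3) + (-73) = -13
Area = |Σ|/2 = 6.5.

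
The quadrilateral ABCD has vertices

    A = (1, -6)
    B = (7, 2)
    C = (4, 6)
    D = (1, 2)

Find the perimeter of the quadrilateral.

28

|AB| = √((6)² + (8)²) = √100 = 10
|BC| = √((-3)² + (4)²) = √25 = 5
|CD| = √((-3)² + (-4)²) = √25 = 5
|DA| = √((0)² + (-8)²) = √64 = 8
Perimeter = 10 + 5 + 5 + 8 = 28.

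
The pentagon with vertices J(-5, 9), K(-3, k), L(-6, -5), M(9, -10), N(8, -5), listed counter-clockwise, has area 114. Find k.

Write out the shoelace sum; only the two edges meeting at K involve k:
2·Area = [((-5)·k − (-3)·9) + ((-3)·(-5) − (-6)·k)] + 187
       = 1·k + 229 = 228
⇒ k = -1.

-1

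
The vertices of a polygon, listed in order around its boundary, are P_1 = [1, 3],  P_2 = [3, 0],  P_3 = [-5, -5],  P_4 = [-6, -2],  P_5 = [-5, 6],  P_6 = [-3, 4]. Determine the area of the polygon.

Cross-terms: -9, -15, -20, -46, -2, -13  ⇒  Σ = -105
Area = |Σ|/2 = 52.5.

52.5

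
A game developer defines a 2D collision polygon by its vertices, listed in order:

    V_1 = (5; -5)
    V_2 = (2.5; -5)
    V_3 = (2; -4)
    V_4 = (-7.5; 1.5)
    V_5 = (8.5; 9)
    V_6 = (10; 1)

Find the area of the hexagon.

V_1→V_2: (5)(-5) − (2.5)(-5) = -12.5
V_2→V_3: (2.5)(-4) − (2)(-5) = 0
V_3→V_4: (2)(1.5) − (-7.5)(-4) = -27
V_4→V_5: (-7.5)(9) − (8.5)(1.5) = -80.25
V_5→V_6: (8.5)(1) − (10)(9) = -81.5
V_6→V_1: (10)(-5) − (5)(1) = -55
Σ = -256.25
Area = |Σ|/2 = 128.125.

128.125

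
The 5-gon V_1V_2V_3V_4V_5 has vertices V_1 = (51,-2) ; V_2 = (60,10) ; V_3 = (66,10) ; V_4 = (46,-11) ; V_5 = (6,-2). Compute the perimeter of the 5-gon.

136

|V_1V_2| = √((9)² + (12)²) = √225 = 15
|V_2V_3| = √((6)² + (0)²) = √36 = 6
|V_3V_4| = √((-20)² + (-21)²) = √841 = 29
|V_4V_5| = √((-40)² + (9)²) = √1681 = 41
|V_5V_1| = √((45)² + (0)²) = √2025 = 45
Perimeter = 15 + 6 + 29 + 41 + 45 = 136.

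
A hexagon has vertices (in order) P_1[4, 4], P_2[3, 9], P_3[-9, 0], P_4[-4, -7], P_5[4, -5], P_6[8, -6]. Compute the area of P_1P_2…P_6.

Apply the shoelace formula: 2A = Σ (x_i·y_{i+1} − x_{i+1}·y_i), indices taken mod 6.
Cross-terms: 24, 81, 63, 48, 16, 56  ⇒  Σ = 288
Area = |Σ|/2 = 144.

144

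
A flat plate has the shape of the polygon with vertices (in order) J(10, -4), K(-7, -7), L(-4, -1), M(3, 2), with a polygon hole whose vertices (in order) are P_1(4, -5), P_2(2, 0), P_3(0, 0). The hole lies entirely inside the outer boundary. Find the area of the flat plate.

Outer boundary:
Cross-terms: -98, -21, -5, -32  ⇒  Σ = -156
Area = |Σ|/2 = 78.
Hole:
Apply the surveyor's formula: 2A = Σ (x_i·y_{i+1} − x_{i+1}·y_i), indices taken mod 3.
Σ = (10) + (0) + (0) = 10
Area = |Σ|/2 = 5.
Net area = 78 − 5 = 73.

73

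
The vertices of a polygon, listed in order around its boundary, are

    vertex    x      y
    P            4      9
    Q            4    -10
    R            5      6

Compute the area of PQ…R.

Σ = (-76) + (74) + (21) = 19
Area = |Σ|/2 = 9.5.

9.5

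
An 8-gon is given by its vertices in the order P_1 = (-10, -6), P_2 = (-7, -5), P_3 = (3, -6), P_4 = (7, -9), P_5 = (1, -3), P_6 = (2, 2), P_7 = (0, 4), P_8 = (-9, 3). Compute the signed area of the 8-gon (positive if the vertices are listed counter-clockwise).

Cross-terms: 8, 57, 15, -12, 8, 8, 36, 84  ⇒  Σ = 204
Signed area = Σ/2 = 102 (positive ⇒ counter-clockwise traversal).

102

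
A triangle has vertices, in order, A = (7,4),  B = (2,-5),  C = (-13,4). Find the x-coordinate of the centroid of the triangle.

Apply the shoelace formula. First the cross-terms c_i = x_i·y_{i+1} − x_{i+1}·y_i:
  -43, -57, -80  ⇒  2A = -180, A = -90.
Then Σ (x_i + x_{i+1})·c_i = 720, so x̄ = 720 / (6·(-90)) = -4/3.

-4/3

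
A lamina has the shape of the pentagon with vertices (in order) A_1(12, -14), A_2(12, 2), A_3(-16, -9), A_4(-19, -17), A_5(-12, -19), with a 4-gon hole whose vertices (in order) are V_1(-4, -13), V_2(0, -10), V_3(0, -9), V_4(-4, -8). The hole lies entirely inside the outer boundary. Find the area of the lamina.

373

Outer boundary:
Apply the shoelace (surveyor's) formula: 2A = Σ (x_i·y_{i+1} − x_{i+1}·y_i), indices taken mod 5.
A_1→A_2: (12)(2) − (12)(-14) = 192
A_2→A_3: (12)(-9) − (-16)(2) = -76
A_3→A_4: (-16)(-17) − (-19)(-9) = 101
A_4→A_5: (-19)(-19) − (-12)(-17) = 157
A_5→A_1: (-12)(-14) − (12)(-19) = 396
Σ = 770
Area = |Σ|/2 = 385.
Hole:
Apply the shoelace formula: 2A = Σ (x_i·y_{i+1} − x_{i+1}·y_i), indices taken mod 4.
Cross-terms: 40, 0, -36, 20  ⇒  Σ = 24
Area = |Σ|/2 = 12.
Net area = 385 − 12 = 373.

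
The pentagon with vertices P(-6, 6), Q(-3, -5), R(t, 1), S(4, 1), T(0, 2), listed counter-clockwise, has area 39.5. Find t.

The doubled signed area Σ (x_i y_{i+1} − x_{i+1} y_i) is linear in t.
With t=0 it equals 61; the coefficient of t is 6 (from the two edges through R).
So 6·t + 61 = 2·39.5 = 79 ⇒ t = 3.

3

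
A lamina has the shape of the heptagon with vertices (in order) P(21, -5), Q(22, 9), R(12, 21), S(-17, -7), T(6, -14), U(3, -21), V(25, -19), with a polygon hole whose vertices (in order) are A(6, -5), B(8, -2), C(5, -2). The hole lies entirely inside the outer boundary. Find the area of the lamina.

Outer boundary:
Σ = (299) + (354) + (273) + (280) + (-84) + (468) + (274) = 1864
Area = |Σ|/2 = 932.
Hole:
Apply the shoelace (surveyor's) formula: 2A = Σ (x_i·y_{i+1} − x_{i+1}·y_i), indices taken mod 3.
Σ = (28) + (-6) + (-13) = 9
Area = |Σ|/2 = 4.5.
Net area = 932 − 4.5 = 927.5.

927.5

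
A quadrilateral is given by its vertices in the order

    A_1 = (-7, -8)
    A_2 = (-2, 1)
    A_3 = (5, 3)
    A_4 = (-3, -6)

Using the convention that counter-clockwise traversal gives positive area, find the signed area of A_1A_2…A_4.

Apply Gauss's area formula: 2A = Σ (x_i·y_{i+1} − x_{i+1}·y_i), indices taken mod 4.
Cross-terms: -23, -11, -21, -18  ⇒  Σ = -73
Signed area = Σ/2 = -36.5 (negative ⇒ clockwise traversal).

-36.5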